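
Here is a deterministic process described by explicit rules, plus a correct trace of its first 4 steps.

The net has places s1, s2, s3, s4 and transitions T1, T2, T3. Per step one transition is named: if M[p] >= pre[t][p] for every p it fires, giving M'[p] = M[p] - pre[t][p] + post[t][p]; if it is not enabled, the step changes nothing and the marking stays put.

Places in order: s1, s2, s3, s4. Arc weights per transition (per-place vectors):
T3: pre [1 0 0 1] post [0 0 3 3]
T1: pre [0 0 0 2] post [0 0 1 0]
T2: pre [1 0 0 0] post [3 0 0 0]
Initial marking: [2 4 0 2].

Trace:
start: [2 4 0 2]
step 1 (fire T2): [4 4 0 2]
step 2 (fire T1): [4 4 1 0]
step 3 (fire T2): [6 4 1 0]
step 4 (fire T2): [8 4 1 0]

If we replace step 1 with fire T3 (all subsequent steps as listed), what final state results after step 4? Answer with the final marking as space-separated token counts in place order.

5 4 4 2

(re-executing from step 1 with the substitution; state before step 1: [2 4 0 2])
step 1 (fire T3): [1 4 3 4]
step 2 (fire T1): [1 4 4 2]
step 3 (fire T2): [3 4 4 2]
step 4 (fire T2): [5 4 4 2]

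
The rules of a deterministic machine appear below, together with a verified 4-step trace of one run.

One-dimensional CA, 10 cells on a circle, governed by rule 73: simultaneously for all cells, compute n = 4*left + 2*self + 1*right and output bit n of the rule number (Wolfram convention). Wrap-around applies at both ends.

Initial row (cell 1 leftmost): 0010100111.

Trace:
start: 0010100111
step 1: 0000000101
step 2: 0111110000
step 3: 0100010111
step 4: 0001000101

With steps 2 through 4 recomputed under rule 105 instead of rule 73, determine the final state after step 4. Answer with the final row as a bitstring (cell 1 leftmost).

0001000111

(re-executing steps 2..4 under rule 105; state before step 2: 0000000101)
step 2: 0111110010
step 3: 0100010000
step 4: 0001000111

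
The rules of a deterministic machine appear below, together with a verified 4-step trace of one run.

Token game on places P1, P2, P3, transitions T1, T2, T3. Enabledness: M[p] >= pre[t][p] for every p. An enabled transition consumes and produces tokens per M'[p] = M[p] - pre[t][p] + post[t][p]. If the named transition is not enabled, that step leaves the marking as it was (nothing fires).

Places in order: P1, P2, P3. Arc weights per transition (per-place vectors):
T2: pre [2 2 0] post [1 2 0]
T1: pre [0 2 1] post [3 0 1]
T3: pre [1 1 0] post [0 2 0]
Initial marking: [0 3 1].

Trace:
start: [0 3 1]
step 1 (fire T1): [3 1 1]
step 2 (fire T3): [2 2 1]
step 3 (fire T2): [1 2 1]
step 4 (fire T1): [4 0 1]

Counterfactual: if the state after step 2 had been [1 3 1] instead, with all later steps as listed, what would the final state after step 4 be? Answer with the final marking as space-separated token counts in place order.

state after step 2 := [1 3 1]
step 3 (fire T2): [1 3 1]
step 4 (fire T1): [4 1 1]

4 1 1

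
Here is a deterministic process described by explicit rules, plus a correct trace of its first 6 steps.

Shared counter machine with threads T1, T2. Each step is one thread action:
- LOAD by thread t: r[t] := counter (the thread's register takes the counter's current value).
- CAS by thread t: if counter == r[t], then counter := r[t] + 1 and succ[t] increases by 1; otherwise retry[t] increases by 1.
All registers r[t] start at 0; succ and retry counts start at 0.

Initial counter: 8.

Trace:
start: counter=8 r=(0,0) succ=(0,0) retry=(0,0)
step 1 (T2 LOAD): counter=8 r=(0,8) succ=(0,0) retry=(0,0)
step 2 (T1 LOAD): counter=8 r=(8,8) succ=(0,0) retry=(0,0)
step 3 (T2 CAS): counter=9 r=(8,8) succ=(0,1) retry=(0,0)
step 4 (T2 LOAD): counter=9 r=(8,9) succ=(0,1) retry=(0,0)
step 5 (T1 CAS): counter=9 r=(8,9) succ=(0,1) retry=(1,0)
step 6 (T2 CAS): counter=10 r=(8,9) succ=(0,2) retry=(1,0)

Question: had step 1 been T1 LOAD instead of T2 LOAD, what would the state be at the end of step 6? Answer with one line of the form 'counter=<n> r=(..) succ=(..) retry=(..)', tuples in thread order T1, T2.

(re-executing from step 1 with the substitution; state before step 1: counter=8 r=(0,0) succ=(0,0) retry=(0,0))
step 1 (T1 LOAD): counter=8 r=(8,0) succ=(0,0) retry=(0,0)
step 2 (T1 LOAD): counter=8 r=(8,0) succ=(0,0) retry=(0,0)
step 3 (T2 CAS): counter=8 r=(8,0) succ=(0,0) retry=(0,1)
step 4 (T2 LOAD): counter=8 r=(8,8) succ=(0,0) retry=(0,1)
step 5 (T1 CAS): counter=9 r=(8,8) succ=(1,0) retry=(0,1)
step 6 (T2 CAS): counter=9 r=(8,8) succ=(1,0) retry=(0,2)

counter=9 r=(8,8) succ=(1,0) retry=(0,2)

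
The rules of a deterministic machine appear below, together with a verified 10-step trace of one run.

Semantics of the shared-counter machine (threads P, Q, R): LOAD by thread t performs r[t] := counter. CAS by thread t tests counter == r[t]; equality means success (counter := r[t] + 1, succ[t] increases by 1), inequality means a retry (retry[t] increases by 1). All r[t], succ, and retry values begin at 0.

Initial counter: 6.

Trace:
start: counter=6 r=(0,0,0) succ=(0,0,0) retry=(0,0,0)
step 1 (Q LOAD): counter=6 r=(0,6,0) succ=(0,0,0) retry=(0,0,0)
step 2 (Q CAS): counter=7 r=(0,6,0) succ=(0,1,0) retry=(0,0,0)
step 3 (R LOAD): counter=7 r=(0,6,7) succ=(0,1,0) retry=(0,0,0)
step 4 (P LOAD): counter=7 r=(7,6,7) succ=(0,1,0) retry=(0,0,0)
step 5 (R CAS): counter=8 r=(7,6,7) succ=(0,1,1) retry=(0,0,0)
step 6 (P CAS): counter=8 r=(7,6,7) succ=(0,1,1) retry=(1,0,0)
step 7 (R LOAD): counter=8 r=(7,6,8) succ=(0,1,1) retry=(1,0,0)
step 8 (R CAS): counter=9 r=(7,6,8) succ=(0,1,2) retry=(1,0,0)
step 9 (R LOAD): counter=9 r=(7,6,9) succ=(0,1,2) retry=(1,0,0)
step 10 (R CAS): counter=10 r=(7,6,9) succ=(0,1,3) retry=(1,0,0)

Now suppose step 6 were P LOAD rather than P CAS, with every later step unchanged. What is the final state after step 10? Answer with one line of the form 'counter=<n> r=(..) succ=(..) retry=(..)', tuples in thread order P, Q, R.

(re-executing from step 6 with the substitution; state before step 6: counter=8 r=(7,6,7) succ=(0,1,1) retry=(0,0,0))
step 6 (P LOAD): counter=8 r=(8,6,7) succ=(0,1,1) retry=(0,0,0)
step 7 (R LOAD): counter=8 r=(8,6,8) succ=(0,1,1) retry=(0,0,0)
step 8 (R CAS): counter=9 r=(8,6,8) succ=(0,1,2) retry=(0,0,0)
step 9 (R LOAD): counter=9 r=(8,6,9) succ=(0,1,2) retry=(0,0,0)
step 10 (R CAS): counter=10 r=(8,6,9) succ=(0,1,3) retry=(0,0,0)

counter=10 r=(8,6,9) succ=(0,1,3) retry=(0,0,0)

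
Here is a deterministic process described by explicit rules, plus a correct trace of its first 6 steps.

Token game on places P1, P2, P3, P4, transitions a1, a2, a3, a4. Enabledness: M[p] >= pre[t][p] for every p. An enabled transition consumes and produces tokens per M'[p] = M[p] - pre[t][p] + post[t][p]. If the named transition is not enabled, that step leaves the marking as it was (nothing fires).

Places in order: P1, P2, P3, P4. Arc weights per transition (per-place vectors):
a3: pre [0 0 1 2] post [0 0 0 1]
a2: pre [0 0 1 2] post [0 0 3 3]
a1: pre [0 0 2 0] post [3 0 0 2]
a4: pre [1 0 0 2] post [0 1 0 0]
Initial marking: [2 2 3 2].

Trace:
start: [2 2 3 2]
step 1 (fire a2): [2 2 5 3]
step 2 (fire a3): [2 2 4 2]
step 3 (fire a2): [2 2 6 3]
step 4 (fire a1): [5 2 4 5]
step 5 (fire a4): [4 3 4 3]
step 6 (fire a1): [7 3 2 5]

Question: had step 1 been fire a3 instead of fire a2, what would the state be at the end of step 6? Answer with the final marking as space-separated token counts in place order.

4 3 0 1

(re-executing from step 1 with the substitution; state before step 1: [2 2 3 2])
step 1 (fire a3): [2 2 2 1]
step 2 (fire a3): [2 2 2 1]
step 3 (fire a2): [2 2 2 1]
step 4 (fire a1): [5 2 0 3]
step 5 (fire a4): [4 3 0 1]
step 6 (fire a1): [4 3 0 1]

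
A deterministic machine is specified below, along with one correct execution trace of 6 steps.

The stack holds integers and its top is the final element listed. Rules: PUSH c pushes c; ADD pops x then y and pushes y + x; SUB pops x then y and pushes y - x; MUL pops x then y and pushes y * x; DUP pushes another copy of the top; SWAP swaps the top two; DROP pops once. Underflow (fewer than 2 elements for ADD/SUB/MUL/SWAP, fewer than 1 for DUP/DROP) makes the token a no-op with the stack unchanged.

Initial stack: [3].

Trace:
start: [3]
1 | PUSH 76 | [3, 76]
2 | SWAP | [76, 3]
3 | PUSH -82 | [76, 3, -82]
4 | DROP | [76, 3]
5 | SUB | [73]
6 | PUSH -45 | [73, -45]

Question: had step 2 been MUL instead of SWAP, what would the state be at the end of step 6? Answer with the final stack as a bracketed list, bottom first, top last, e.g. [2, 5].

(re-executing from step 2 with the substitution; state before step 2: [3, 76])
2 | MUL | [228]
3 | PUSH -82 | [228, -82]
4 | DROP | [228]
5 | SUB | [228]
6 | PUSH -45 | [228, -45]

[228, -45]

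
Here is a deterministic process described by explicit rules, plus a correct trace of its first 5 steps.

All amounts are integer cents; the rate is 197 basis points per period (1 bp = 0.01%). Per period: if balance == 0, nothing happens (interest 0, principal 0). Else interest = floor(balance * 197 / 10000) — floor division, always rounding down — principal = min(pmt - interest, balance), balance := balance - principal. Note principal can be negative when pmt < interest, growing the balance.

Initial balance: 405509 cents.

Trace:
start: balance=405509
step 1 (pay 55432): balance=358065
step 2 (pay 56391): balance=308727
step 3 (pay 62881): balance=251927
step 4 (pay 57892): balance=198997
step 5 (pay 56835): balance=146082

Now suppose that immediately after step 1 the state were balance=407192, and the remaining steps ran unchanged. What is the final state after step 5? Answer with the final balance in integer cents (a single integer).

199197

state after step 1 := balance=407192
step 2 (pay 56391): balance=358822
step 3 (pay 62881): balance=303009
step 4 (pay 57892): balance=251086
step 5 (pay 56835): balance=199197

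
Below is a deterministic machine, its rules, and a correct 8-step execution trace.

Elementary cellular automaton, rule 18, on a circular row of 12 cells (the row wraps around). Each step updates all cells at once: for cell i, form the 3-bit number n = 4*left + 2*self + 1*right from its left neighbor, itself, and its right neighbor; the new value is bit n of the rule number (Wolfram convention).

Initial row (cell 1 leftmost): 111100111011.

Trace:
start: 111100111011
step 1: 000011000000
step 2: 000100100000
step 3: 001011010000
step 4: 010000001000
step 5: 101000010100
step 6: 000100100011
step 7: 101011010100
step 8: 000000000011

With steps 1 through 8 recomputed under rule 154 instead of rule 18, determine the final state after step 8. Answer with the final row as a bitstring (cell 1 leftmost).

101111110011

(re-executing steps 1..8 under rule 154; state before step 1: 111100111011)
step 1: 111011110011
step 2: 110011101111
step 3: 101111001111
step 4: 001110111111
step 5: 111100111110
step 6: 111011111100
step 7: 110011111011
step 8: 101111110011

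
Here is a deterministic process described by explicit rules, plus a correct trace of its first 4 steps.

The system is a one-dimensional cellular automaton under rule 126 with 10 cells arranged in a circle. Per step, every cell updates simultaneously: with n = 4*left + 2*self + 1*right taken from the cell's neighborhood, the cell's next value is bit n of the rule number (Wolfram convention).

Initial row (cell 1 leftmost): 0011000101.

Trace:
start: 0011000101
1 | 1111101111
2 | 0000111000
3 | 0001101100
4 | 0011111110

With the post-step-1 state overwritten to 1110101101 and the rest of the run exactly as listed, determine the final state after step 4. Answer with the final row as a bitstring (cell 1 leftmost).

0011000011

state after step 1 := 1110101101
2 | 0011111111
3 | 1110000001
4 | 0011000011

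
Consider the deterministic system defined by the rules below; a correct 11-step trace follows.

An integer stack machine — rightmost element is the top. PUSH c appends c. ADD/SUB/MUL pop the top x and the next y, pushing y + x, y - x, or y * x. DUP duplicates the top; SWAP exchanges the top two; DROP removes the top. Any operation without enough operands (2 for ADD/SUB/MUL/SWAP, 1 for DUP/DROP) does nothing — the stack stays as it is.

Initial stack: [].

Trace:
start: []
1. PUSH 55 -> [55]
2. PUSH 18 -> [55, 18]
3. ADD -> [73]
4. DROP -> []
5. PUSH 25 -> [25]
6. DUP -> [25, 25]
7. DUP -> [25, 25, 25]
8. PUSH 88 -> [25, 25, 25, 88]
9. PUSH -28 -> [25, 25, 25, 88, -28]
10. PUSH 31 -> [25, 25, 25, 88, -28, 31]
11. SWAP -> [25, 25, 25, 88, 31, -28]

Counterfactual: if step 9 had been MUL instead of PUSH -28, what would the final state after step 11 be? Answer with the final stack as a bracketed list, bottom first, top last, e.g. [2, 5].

(re-executing from step 9 with the substitution; state before step 9: [25, 25, 25, 88])
9. MUL -> [25, 25, 2200]
10. PUSH 31 -> [25, 25, 2200, 31]
11. SWAP -> [25, 25, 31, 2200]

[25, 25, 31, 2200]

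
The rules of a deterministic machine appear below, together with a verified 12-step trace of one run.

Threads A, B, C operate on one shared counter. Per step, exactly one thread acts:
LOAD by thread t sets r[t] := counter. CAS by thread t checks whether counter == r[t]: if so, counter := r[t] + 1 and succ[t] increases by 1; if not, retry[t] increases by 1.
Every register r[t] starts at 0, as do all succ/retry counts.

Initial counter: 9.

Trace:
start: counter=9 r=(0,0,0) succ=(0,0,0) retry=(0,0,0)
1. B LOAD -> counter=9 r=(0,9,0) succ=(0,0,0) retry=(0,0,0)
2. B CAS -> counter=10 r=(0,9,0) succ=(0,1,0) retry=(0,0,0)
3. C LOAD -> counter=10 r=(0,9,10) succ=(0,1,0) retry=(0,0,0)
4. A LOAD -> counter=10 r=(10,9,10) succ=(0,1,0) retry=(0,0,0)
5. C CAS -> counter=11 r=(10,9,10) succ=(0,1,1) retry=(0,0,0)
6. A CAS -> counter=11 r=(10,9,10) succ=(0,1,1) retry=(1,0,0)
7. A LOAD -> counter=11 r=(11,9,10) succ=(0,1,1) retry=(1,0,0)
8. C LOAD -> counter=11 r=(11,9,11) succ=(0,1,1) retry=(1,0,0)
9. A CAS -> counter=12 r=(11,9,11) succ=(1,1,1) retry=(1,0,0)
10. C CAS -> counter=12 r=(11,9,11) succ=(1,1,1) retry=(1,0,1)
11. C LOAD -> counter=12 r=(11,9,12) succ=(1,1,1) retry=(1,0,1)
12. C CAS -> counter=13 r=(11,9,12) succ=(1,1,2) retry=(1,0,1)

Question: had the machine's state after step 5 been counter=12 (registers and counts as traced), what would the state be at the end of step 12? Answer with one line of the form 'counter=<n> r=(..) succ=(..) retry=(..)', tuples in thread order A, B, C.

state after step 5 := counter=12 r=(10,9,10) succ=(0,1,1) retry=(0,0,0)
6. A CAS -> counter=12 r=(10,9,10) succ=(0,1,1) retry=(1,0,0)
7. A LOAD -> counter=12 r=(12,9,10) succ=(0,1,1) retry=(1,0,0)
8. C LOAD -> counter=12 r=(12,9,12) succ=(0,1,1) retry=(1,0,0)
9. A CAS -> counter=13 r=(12,9,12) succ=(1,1,1) retry=(1,0,0)
10. C CAS -> counter=13 r=(12,9,12) succ=(1,1,1) retry=(1,0,1)
11. C LOAD -> counter=13 r=(12,9,13) succ=(1,1,1) retry=(1,0,1)
12. C CAS -> counter=14 r=(12,9,13) succ=(1,1,2) retry=(1,0,1)

counter=14 r=(12,9,13) succ=(1,1,2) retry=(1,0,1)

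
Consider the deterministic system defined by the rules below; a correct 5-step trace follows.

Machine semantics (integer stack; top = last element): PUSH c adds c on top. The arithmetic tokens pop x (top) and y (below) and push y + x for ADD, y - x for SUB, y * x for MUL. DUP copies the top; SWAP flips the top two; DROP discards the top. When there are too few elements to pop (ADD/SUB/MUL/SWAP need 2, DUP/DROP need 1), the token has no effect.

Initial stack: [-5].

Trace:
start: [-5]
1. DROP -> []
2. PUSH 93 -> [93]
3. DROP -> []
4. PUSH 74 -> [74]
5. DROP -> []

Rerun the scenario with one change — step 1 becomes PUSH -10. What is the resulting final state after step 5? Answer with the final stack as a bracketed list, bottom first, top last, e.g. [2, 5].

[-5, -10]

(re-executing from step 1 with the substitution; state before step 1: [-5])
1. PUSH -10 -> [-5, -10]
2. PUSH 93 -> [-5, -10, 93]
3. DROP -> [-5, -10]
4. PUSH 74 -> [-5, -10, 74]
5. DROP -> [-5, -10]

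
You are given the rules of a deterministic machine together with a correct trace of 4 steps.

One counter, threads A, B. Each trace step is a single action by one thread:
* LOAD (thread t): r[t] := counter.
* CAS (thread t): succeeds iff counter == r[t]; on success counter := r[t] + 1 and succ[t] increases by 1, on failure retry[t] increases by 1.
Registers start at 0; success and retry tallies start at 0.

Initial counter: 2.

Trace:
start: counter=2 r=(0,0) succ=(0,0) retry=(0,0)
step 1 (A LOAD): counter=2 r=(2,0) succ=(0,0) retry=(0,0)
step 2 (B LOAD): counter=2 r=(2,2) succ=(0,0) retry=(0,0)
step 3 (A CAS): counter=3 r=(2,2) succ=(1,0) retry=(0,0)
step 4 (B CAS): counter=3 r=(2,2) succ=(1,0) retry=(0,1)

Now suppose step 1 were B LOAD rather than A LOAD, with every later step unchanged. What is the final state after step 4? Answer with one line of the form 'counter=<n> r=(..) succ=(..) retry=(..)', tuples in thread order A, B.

counter=3 r=(0,2) succ=(0,1) retry=(1,0)

(re-executing from step 1 with the substitution; state before step 1: counter=2 r=(0,0) succ=(0,0) retry=(0,0))
step 1 (B LOAD): counter=2 r=(0,2) succ=(0,0) retry=(0,0)
step 2 (B LOAD): counter=2 r=(0,2) succ=(0,0) retry=(0,0)
step 3 (A CAS): counter=2 r=(0,2) succ=(0,0) retry=(1,0)
step 4 (B CAS): counter=3 r=(0,2) succ=(0,1) retry=(1,0)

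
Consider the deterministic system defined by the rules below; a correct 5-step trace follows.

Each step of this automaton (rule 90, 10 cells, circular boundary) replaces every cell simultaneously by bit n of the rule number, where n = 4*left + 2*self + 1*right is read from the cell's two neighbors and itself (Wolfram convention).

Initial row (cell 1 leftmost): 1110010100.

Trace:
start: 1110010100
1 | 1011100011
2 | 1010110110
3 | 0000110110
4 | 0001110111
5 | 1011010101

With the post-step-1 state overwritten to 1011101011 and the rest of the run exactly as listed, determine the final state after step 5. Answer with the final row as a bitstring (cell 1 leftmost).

0001010101

state after step 1 := 1011101011
2 | 1010100010
3 | 0000010100
4 | 0000100010
5 | 0001010101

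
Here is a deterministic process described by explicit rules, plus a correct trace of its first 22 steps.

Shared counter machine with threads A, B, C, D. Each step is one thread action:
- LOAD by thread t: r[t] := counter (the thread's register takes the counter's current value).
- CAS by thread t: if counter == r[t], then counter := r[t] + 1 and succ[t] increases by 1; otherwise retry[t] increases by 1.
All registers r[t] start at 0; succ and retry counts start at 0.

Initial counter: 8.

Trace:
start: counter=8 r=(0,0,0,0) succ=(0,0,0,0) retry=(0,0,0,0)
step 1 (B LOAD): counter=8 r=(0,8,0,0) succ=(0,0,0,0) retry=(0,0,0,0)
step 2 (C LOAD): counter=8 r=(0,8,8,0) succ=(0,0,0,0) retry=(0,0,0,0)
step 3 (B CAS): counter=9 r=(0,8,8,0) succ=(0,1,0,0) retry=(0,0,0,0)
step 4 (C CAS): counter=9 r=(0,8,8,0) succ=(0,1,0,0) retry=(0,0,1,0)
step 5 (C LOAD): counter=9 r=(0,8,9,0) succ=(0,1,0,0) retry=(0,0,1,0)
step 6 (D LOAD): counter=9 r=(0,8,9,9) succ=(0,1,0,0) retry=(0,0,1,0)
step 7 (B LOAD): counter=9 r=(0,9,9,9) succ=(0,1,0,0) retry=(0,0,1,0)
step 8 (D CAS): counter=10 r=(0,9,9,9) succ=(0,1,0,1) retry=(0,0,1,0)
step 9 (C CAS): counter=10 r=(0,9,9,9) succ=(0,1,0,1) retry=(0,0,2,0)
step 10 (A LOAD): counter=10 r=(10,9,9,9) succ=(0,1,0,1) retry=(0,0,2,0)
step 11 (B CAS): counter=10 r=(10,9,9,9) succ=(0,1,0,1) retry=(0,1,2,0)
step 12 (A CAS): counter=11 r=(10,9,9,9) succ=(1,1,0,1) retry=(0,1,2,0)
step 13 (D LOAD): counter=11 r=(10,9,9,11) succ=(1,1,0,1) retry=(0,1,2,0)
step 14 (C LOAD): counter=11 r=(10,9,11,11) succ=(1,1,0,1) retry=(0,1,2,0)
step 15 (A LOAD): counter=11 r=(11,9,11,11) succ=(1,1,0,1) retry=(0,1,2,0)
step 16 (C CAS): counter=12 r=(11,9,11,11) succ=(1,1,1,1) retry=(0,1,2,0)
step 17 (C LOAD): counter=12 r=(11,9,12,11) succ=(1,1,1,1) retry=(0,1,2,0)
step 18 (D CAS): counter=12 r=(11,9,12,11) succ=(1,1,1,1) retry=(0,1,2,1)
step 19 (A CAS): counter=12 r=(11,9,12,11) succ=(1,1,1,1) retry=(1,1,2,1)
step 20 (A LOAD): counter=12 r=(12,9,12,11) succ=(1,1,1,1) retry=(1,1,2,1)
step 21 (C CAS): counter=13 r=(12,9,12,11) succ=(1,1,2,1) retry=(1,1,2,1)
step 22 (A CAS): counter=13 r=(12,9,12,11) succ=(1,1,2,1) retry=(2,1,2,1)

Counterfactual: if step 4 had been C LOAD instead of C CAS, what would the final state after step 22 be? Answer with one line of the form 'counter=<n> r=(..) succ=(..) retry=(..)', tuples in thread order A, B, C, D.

(re-executing from step 4 with the substitution; state before step 4: counter=9 r=(0,8,8,0) succ=(0,1,0,0) retry=(0,0,0,0))
step 4 (C LOAD): counter=9 r=(0,8,9,0) succ=(0,1,0,0) retry=(0,0,0,0)
step 5 (C LOAD): counter=9 r=(0,8,9,0) succ=(0,1,0,0) retry=(0,0,0,0)
step 6 (D LOAD): counter=9 r=(0,8,9,9) succ=(0,1,0,0) retry=(0,0,0,0)
step 7 (B LOAD): counter=9 r=(0,9,9,9) succ=(0,1,0,0) retry=(0,0,0,0)
step 8 (D CAS): counter=10 r=(0,9,9,9) succ=(0,1,0,1) retry=(0,0,0,0)
step 9 (C CAS): counter=10 r=(0,9,9,9) succ=(0,1,0,1) retry=(0,0,1,0)
step 10 (A LOAD): counter=10 r=(10,9,9,9) succ=(0,1,0,1) retry=(0,0,1,0)
step 11 (B CAS): counter=10 r=(10,9,9,9) succ=(0,1,0,1) retry=(0,1,1,0)
step 12 (A CAS): counter=11 r=(10,9,9,9) succ=(1,1,0,1) retry=(0,1,1,0)
step 13 (D LOAD): counter=11 r=(10,9,9,11) succ=(1,1,0,1) retry=(0,1,1,0)
step 14 (C LOAD): counter=11 r=(10,9,11,11) succ=(1,1,0,1) retry=(0,1,1,0)
step 15 (A LOAD): counter=11 r=(11,9,11,11) succ=(1,1,0,1) retry=(0,1,1,0)
step 16 (C CAS): counter=12 r=(11,9,11,11) succ=(1,1,1,1) retry=(0,1,1,0)
step 17 (C LOAD): counter=12 r=(11,9,12,11) succ=(1,1,1,1) retry=(0,1,1,0)
step 18 (D CAS): counter=12 r=(11,9,12,11) succ=(1,1,1,1) retry=(0,1,1,1)
step 19 (A CAS): counter=12 r=(11,9,12,11) succ=(1,1,1,1) retry=(1,1,1,1)
step 20 (A LOAD): counter=12 r=(12,9,12,11) succ=(1,1,1,1) retry=(1,1,1,1)
step 21 (C CAS): counter=13 r=(12,9,12,11) succ=(1,1,2,1) retry=(1,1,1,1)
step 22 (A CAS): counter=13 r=(12,9,12,11) succ=(1,1,2,1) retry=(2,1,1,1)

counter=13 r=(12,9,12,11) succ=(1,1,2,1) retry=(2,1,1,1)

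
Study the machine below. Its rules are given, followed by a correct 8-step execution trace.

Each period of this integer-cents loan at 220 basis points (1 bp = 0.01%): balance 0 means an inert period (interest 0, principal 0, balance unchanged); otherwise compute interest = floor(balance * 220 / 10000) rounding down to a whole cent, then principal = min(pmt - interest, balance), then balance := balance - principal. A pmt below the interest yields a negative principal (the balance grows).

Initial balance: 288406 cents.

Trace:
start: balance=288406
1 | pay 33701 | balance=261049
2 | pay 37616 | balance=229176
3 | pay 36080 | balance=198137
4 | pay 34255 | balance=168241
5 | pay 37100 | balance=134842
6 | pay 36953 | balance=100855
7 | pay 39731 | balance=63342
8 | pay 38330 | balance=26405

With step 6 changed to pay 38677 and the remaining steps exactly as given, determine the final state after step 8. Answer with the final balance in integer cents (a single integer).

24604

(re-executing from step 6 with the substitution; state before step 6: balance=134842)
6 | pay 38677 | balance=99131
7 | pay 39731 | balance=61580
8 | pay 38330 | balance=24604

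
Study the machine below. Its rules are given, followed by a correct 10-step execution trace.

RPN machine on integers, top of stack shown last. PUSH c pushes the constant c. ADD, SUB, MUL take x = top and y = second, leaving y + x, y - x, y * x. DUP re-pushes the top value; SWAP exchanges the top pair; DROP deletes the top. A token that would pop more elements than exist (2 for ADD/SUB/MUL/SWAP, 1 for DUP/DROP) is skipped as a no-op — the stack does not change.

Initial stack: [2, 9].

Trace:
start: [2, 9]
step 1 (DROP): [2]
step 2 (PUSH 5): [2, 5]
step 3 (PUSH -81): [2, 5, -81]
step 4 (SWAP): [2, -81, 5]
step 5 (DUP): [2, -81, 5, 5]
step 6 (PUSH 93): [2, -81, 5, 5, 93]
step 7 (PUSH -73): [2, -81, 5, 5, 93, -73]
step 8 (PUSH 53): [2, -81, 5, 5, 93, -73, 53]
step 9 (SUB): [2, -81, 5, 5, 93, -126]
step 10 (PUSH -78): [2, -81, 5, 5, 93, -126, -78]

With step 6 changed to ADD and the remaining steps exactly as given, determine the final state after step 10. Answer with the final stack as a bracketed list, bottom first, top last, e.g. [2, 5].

[2, -81, 10, -126, -78]

(re-executing from step 6 with the substitution; state before step 6: [2, -81, 5, 5])
step 6 (ADD): [2, -81, 10]
step 7 (PUSH -73): [2, -81, 10, -73]
step 8 (PUSH 53): [2, -81, 10, -73, 53]
step 9 (SUB): [2, -81, 10, -126]
step 10 (PUSH -78): [2, -81, 10, -126, -78]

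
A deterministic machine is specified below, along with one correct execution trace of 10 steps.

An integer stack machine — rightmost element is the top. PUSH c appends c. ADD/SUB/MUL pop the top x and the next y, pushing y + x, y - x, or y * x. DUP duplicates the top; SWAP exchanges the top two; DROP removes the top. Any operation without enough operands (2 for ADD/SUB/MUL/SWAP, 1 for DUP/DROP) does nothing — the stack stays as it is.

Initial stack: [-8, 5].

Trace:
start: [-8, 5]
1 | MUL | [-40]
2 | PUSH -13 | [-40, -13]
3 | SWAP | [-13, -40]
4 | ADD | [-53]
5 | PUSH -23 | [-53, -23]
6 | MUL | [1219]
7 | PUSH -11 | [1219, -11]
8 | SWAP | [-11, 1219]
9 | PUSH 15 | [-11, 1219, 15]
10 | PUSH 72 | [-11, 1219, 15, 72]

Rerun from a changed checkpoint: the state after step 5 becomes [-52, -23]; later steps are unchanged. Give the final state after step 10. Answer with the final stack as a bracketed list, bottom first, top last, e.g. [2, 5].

[-11, 1196, 15, 72]

state after step 5 := [-52, -23]
6 | MUL | [1196]
7 | PUSH -11 | [1196, -11]
8 | SWAP | [-11, 1196]
9 | PUSH 15 | [-11, 1196, 15]
10 | PUSH 72 | [-11, 1196, 15, 72]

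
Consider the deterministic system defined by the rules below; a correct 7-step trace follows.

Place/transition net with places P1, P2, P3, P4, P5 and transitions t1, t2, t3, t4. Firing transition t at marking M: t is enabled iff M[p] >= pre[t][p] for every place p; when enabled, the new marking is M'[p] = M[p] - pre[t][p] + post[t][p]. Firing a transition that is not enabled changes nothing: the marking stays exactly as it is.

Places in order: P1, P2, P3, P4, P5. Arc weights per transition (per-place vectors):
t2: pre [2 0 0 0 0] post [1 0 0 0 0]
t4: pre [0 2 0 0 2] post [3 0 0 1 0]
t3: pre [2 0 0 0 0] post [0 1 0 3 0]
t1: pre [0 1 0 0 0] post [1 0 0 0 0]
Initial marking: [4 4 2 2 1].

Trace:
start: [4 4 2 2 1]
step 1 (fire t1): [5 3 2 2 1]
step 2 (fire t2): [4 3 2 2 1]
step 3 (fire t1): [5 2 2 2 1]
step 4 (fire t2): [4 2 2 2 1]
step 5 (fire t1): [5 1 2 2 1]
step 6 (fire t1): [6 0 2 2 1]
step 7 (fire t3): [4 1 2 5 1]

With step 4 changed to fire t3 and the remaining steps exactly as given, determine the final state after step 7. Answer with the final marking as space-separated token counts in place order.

(re-executing from step 4 with the substitution; state before step 4: [5 2 2 2 1])
step 4 (fire t3): [3 3 2 5 1]
step 5 (fire t1): [4 2 2 5 1]
step 6 (fire t1): [5 1 2 5 1]
step 7 (fire t3): [3 2 2 8 1]

3 2 2 8 1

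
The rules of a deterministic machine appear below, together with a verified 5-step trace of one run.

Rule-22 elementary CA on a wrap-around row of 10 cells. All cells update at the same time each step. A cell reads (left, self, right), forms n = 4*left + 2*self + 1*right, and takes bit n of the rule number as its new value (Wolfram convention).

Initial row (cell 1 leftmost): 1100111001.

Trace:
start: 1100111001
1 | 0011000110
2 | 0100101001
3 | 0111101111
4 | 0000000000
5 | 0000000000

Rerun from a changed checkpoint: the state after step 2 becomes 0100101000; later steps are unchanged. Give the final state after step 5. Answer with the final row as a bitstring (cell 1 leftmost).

state after step 2 := 0100101000
3 | 1111101100
4 | 0000000011
5 | 1000000100

1000000100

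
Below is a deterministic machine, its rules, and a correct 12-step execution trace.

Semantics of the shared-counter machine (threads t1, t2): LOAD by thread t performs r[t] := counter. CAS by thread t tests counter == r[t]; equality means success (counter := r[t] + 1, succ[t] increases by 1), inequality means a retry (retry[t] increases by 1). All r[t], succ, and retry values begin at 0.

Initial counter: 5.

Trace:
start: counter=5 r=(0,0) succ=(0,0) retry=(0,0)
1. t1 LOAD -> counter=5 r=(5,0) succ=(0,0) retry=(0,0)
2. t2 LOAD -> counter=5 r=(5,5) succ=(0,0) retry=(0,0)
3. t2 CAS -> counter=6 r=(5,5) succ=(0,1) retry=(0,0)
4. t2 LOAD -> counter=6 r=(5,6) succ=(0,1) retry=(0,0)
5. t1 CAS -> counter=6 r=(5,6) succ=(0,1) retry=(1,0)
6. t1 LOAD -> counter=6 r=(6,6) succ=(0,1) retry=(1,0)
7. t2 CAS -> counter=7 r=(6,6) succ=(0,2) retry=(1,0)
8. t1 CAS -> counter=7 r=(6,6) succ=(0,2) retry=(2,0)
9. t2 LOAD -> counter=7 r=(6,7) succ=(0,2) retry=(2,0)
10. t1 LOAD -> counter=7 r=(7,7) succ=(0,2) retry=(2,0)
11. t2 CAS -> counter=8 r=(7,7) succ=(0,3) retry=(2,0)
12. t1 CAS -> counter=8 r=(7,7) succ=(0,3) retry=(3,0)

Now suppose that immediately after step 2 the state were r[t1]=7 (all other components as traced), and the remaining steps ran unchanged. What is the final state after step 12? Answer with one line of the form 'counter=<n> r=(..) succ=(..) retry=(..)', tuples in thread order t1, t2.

state after step 2 := counter=5 r=(7,5) succ=(0,0) retry=(0,0)
3. t2 CAS -> counter=6 r=(7,5) succ=(0,1) retry=(0,0)
4. t2 LOAD -> counter=6 r=(7,6) succ=(0,1) retry=(0,0)
5. t1 CAS -> counter=6 r=(7,6) succ=(0,1) retry=(1,0)
6. t1 LOAD -> counter=6 r=(6,6) succ=(0,1) retry=(1,0)
7. t2 CAS -> counter=7 r=(6,6) succ=(0,2) retry=(1,0)
8. t1 CAS -> counter=7 r=(6,6) succ=(0,2) retry=(2,0)
9. t2 LOAD -> counter=7 r=(6,7) succ=(0,2) retry=(2,0)
10. t1 LOAD -> counter=7 r=(7,7) succ=(0,2) retry=(2,0)
11. t2 CAS -> counter=8 r=(7,7) succ=(0,3) retry=(2,0)
12. t1 CAS -> counter=8 r=(7,7) succ=(0,3) retry=(3,0)

counter=8 r=(7,7) succ=(0,3) retry=(3,0)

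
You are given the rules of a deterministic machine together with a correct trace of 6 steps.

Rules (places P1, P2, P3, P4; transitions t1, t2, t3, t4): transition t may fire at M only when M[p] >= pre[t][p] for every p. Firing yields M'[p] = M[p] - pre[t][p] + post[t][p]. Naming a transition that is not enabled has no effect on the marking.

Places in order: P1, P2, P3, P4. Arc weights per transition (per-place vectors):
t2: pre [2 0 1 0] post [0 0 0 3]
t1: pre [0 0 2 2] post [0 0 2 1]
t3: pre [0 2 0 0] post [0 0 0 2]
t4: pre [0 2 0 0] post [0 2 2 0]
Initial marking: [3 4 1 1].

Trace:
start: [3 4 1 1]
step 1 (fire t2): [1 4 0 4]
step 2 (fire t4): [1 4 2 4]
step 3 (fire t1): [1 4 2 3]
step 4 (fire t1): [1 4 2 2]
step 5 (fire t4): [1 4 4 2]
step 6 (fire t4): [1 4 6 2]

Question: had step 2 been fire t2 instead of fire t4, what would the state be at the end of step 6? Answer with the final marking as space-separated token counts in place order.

1 4 4 4

(re-executing from step 2 with the substitution; state before step 2: [1 4 0 4])
step 2 (fire t2): [1 4 0 4]
step 3 (fire t1): [1 4 0 4]
step 4 (fire t1): [1 4 0 4]
step 5 (fire t4): [1 4 2 4]
step 6 (fire t4): [1 4 4 4]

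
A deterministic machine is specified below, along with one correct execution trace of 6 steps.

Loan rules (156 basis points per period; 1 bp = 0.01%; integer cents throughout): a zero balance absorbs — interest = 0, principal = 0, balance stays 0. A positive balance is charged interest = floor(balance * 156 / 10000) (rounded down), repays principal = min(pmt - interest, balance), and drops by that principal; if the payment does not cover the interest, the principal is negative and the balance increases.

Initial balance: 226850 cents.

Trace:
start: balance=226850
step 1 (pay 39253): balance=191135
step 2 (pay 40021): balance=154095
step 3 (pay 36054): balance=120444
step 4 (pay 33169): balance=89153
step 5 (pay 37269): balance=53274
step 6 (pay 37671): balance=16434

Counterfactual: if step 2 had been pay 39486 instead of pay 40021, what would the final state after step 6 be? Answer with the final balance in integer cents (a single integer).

(re-executing from step 2 with the substitution; state before step 2: balance=191135)
step 2 (pay 39486): balance=154630
step 3 (pay 36054): balance=120988
step 4 (pay 33169): balance=89706
step 5 (pay 37269): balance=53836
step 6 (pay 37671): balance=17004

17004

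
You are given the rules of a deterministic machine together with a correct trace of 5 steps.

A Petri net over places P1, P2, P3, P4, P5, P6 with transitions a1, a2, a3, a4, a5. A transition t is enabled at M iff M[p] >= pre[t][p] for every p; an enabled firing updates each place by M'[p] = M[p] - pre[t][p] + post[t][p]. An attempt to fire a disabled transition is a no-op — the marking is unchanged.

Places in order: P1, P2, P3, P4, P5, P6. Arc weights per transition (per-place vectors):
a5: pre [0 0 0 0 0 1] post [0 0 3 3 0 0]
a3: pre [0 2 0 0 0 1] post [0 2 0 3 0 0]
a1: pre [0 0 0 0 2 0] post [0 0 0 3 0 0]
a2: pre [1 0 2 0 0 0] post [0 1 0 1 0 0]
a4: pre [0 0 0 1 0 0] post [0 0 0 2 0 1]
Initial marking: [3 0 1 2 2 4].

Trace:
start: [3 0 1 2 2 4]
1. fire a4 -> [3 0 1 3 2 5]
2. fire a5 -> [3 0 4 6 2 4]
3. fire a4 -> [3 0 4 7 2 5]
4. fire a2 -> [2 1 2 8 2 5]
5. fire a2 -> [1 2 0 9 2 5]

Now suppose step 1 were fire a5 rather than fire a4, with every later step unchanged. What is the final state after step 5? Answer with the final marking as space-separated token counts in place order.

1 2 3 11 2 3

(re-executing from step 1 with the substitution; state before step 1: [3 0 1 2 2 4])
1. fire a5 -> [3 0 4 5 2 3]
2. fire a5 -> [3 0 7 8 2 2]
3. fire a4 -> [3 0 7 9 2 3]
4. fire a2 -> [2 1 5 10 2 3]
5. fire a2 -> [1 2 3 11 2 3]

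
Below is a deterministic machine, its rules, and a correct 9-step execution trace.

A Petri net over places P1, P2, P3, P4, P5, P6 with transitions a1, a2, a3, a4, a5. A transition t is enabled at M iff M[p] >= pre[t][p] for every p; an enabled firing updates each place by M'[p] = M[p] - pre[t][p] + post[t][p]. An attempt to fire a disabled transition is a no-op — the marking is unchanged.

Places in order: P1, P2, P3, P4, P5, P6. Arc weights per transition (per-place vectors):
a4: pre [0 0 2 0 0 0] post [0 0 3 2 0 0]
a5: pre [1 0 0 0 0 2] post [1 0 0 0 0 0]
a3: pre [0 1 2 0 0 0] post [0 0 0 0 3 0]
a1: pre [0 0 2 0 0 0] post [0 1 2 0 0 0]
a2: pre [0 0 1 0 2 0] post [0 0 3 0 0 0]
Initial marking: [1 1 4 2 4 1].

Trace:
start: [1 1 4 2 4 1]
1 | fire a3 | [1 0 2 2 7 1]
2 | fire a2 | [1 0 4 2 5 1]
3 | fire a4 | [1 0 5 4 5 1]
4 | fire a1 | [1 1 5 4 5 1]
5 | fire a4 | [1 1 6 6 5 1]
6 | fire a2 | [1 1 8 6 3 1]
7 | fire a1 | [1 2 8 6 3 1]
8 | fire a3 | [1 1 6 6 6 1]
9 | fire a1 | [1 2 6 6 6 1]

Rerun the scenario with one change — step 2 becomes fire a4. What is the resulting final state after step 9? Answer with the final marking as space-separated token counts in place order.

(re-executing from step 2 with the substitution; state before step 2: [1 0 2 2 7 1])
2 | fire a4 | [1 0 3 4 7 1]
3 | fire a4 | [1 0 4 6 7 1]
4 | fire a1 | [1 1 4 6 7 1]
5 | fire a4 | [1 1 5 8 7 1]
6 | fire a2 | [1 1 7 8 5 1]
7 | fire a1 | [1 2 7 8 5 1]
8 | fire a3 | [1 1 5 8 8 1]
9 | fire a1 | [1 2 5 8 8 1]

1 2 5 8 8 1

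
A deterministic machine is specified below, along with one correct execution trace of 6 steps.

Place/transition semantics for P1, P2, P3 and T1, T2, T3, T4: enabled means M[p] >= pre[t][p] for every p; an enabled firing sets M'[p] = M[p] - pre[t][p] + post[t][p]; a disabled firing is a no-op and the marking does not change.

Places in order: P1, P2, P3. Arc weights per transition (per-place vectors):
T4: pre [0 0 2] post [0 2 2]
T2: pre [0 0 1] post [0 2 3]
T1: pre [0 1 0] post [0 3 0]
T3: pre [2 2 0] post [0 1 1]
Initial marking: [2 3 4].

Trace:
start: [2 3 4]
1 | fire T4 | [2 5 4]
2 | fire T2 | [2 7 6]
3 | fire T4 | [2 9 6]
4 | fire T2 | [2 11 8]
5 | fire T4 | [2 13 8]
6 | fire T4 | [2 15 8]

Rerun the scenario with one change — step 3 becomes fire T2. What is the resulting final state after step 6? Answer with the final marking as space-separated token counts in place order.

2 15 10

(re-executing from step 3 with the substitution; state before step 3: [2 7 6])
3 | fire T2 | [2 9 8]
4 | fire T2 | [2 11 10]
5 | fire T4 | [2 13 10]
6 | fire T4 | [2 15 10]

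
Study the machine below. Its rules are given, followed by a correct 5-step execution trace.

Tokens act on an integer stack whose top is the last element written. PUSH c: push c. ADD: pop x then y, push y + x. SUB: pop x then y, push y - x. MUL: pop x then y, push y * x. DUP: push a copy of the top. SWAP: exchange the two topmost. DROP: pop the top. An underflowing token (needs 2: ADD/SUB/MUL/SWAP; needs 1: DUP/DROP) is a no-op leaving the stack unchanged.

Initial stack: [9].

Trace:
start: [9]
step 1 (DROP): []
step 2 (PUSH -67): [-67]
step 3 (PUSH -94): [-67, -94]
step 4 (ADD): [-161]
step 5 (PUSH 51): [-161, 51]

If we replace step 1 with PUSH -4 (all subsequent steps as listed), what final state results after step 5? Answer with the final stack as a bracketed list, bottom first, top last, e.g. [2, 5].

[9, -4, -161, 51]

(re-executing from step 1 with the substitution; state before step 1: [9])
step 1 (PUSH -4): [9, -4]
step 2 (PUSH -67): [9, -4, -67]
step 3 (PUSH -94): [9, -4, -67, -94]
step 4 (ADD): [9, -4, -161]
step 5 (PUSH 51): [9, -4, -161, 51]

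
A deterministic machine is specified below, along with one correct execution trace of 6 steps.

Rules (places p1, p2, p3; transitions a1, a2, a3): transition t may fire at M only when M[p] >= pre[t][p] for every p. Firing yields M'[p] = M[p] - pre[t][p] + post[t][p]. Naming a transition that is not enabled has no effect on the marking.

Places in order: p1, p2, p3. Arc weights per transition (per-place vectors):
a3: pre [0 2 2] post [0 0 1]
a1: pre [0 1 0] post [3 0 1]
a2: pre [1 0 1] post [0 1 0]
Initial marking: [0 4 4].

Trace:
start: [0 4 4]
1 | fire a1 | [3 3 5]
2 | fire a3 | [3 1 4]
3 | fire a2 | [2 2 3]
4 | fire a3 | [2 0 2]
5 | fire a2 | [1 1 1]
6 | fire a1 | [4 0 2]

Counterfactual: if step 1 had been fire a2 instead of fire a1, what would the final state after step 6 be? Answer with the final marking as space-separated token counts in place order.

0 0 2

(re-executing from step 1 with the substitution; state before step 1: [0 4 4])
1 | fire a2 | [0 4 4]
2 | fire a3 | [0 2 3]
3 | fire a2 | [0 2 3]
4 | fire a3 | [0 0 2]
5 | fire a2 | [0 0 2]
6 | fire a1 | [0 0 2]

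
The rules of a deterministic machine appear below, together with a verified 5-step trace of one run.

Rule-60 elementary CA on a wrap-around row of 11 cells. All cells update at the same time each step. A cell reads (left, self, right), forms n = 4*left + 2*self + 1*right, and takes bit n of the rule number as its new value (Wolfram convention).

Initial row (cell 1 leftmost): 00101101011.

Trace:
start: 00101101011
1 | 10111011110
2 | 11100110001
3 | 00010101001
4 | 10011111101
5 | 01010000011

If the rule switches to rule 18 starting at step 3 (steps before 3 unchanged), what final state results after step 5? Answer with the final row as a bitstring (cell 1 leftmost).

11011001010

(re-executing steps 3..5 under rule 18; state before step 3: 11100110001)
3 | 00011001010
4 | 00100110001
5 | 11011001010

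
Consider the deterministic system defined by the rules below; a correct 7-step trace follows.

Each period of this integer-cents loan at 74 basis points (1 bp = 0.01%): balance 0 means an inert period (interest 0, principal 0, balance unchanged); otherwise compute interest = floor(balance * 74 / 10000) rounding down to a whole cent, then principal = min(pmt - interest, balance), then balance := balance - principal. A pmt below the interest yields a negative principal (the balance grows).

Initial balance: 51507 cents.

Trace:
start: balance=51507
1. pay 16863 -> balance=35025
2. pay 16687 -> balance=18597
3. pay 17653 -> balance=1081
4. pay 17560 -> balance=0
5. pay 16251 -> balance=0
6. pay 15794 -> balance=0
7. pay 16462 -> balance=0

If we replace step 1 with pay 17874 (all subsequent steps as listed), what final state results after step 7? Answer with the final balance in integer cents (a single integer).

(re-executing from step 1 with the substitution; state before step 1: balance=51507)
1. pay 17874 -> balance=34014
2. pay 16687 -> balance=17578
3. pay 17653 -> balance=55
4. pay 17560 -> balance=0
5. pay 16251 -> balance=0
6. pay 15794 -> balance=0
7. pay 16462 -> balance=0

0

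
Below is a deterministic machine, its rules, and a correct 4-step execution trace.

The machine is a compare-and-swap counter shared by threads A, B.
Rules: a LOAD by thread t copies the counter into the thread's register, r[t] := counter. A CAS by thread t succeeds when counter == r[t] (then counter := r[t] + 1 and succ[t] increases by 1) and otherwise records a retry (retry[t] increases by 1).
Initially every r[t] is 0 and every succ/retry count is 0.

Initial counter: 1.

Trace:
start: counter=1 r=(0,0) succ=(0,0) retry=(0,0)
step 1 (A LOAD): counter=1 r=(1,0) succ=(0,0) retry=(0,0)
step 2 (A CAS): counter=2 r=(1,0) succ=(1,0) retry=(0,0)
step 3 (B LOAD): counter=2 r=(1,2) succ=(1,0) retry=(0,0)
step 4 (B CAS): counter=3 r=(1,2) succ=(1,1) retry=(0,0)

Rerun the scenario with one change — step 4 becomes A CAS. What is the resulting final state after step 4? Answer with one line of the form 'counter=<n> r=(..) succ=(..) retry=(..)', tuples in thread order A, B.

counter=2 r=(1,2) succ=(1,0) retry=(1,0)

(re-executing from step 4 with the substitution; state before step 4: counter=2 r=(1,2) succ=(1,0) retry=(0,0))
step 4 (A CAS): counter=2 r=(1,2) succ=(1,0) retry=(1,0)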